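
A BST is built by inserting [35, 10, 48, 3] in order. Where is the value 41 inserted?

Starting tree (level order): [35, 10, 48, 3]
Insertion path: 35 -> 48
Result: insert 41 as left child of 48
Final tree (level order): [35, 10, 48, 3, None, 41]


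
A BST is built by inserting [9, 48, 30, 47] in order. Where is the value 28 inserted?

Starting tree (level order): [9, None, 48, 30, None, None, 47]
Insertion path: 9 -> 48 -> 30
Result: insert 28 as left child of 30
Final tree (level order): [9, None, 48, 30, None, 28, 47]


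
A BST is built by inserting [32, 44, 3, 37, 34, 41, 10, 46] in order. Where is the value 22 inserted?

Starting tree (level order): [32, 3, 44, None, 10, 37, 46, None, None, 34, 41]
Insertion path: 32 -> 3 -> 10
Result: insert 22 as right child of 10
Final tree (level order): [32, 3, 44, None, 10, 37, 46, None, 22, 34, 41]


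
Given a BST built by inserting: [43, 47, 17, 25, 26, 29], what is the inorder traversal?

Tree insertion order: [43, 47, 17, 25, 26, 29]
Tree (level-order array): [43, 17, 47, None, 25, None, None, None, 26, None, 29]
Inorder traversal: [17, 25, 26, 29, 43, 47]


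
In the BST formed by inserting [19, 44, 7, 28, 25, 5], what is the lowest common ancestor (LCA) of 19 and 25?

Tree insertion order: [19, 44, 7, 28, 25, 5]
Tree (level-order array): [19, 7, 44, 5, None, 28, None, None, None, 25]
In a BST, the LCA of p=19, q=25 is the first node v on the
root-to-leaf path with p <= v <= q (go left if both < v, right if both > v).
Walk from root:
  at 19: 19 <= 19 <= 25, this is the LCA
LCA = 19


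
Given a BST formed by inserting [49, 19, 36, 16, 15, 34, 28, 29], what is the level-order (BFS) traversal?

Tree insertion order: [49, 19, 36, 16, 15, 34, 28, 29]
Tree (level-order array): [49, 19, None, 16, 36, 15, None, 34, None, None, None, 28, None, None, 29]
BFS from the root, enqueuing left then right child of each popped node:
  queue [49] -> pop 49, enqueue [19], visited so far: [49]
  queue [19] -> pop 19, enqueue [16, 36], visited so far: [49, 19]
  queue [16, 36] -> pop 16, enqueue [15], visited so far: [49, 19, 16]
  queue [36, 15] -> pop 36, enqueue [34], visited so far: [49, 19, 16, 36]
  queue [15, 34] -> pop 15, enqueue [none], visited so far: [49, 19, 16, 36, 15]
  queue [34] -> pop 34, enqueue [28], visited so far: [49, 19, 16, 36, 15, 34]
  queue [28] -> pop 28, enqueue [29], visited so far: [49, 19, 16, 36, 15, 34, 28]
  queue [29] -> pop 29, enqueue [none], visited so far: [49, 19, 16, 36, 15, 34, 28, 29]
Result: [49, 19, 16, 36, 15, 34, 28, 29]


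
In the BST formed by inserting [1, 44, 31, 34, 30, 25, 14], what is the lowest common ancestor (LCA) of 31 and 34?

Tree insertion order: [1, 44, 31, 34, 30, 25, 14]
Tree (level-order array): [1, None, 44, 31, None, 30, 34, 25, None, None, None, 14]
In a BST, the LCA of p=31, q=34 is the first node v on the
root-to-leaf path with p <= v <= q (go left if both < v, right if both > v).
Walk from root:
  at 1: both 31 and 34 > 1, go right
  at 44: both 31 and 34 < 44, go left
  at 31: 31 <= 31 <= 34, this is the LCA
LCA = 31


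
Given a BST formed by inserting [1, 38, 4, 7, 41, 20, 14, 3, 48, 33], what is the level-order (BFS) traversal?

Tree insertion order: [1, 38, 4, 7, 41, 20, 14, 3, 48, 33]
Tree (level-order array): [1, None, 38, 4, 41, 3, 7, None, 48, None, None, None, 20, None, None, 14, 33]
BFS from the root, enqueuing left then right child of each popped node:
  queue [1] -> pop 1, enqueue [38], visited so far: [1]
  queue [38] -> pop 38, enqueue [4, 41], visited so far: [1, 38]
  queue [4, 41] -> pop 4, enqueue [3, 7], visited so far: [1, 38, 4]
  queue [41, 3, 7] -> pop 41, enqueue [48], visited so far: [1, 38, 4, 41]
  queue [3, 7, 48] -> pop 3, enqueue [none], visited so far: [1, 38, 4, 41, 3]
  queue [7, 48] -> pop 7, enqueue [20], visited so far: [1, 38, 4, 41, 3, 7]
  queue [48, 20] -> pop 48, enqueue [none], visited so far: [1, 38, 4, 41, 3, 7, 48]
  queue [20] -> pop 20, enqueue [14, 33], visited so far: [1, 38, 4, 41, 3, 7, 48, 20]
  queue [14, 33] -> pop 14, enqueue [none], visited so far: [1, 38, 4, 41, 3, 7, 48, 20, 14]
  queue [33] -> pop 33, enqueue [none], visited so far: [1, 38, 4, 41, 3, 7, 48, 20, 14, 33]
Result: [1, 38, 4, 41, 3, 7, 48, 20, 14, 33]


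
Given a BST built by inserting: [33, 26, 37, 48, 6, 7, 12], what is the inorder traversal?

Tree insertion order: [33, 26, 37, 48, 6, 7, 12]
Tree (level-order array): [33, 26, 37, 6, None, None, 48, None, 7, None, None, None, 12]
Inorder traversal: [6, 7, 12, 26, 33, 37, 48]


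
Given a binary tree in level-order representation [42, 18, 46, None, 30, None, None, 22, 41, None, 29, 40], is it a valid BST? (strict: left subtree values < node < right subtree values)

Level-order array: [42, 18, 46, None, 30, None, None, 22, 41, None, 29, 40]
Validate using subtree bounds (lo, hi): at each node, require lo < value < hi,
then recurse left with hi=value and right with lo=value.
Preorder trace (stopping at first violation):
  at node 42 with bounds (-inf, +inf): OK
  at node 18 with bounds (-inf, 42): OK
  at node 30 with bounds (18, 42): OK
  at node 22 with bounds (18, 30): OK
  at node 29 with bounds (22, 30): OK
  at node 41 with bounds (30, 42): OK
  at node 40 with bounds (30, 41): OK
  at node 46 with bounds (42, +inf): OK
No violation found at any node.
Result: Valid BST


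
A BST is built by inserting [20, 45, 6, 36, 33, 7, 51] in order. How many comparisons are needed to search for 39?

Search path for 39: 20 -> 45 -> 36
Found: False
Comparisons: 3


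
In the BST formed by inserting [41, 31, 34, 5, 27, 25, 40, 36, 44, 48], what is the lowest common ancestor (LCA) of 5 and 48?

Tree insertion order: [41, 31, 34, 5, 27, 25, 40, 36, 44, 48]
Tree (level-order array): [41, 31, 44, 5, 34, None, 48, None, 27, None, 40, None, None, 25, None, 36]
In a BST, the LCA of p=5, q=48 is the first node v on the
root-to-leaf path with p <= v <= q (go left if both < v, right if both > v).
Walk from root:
  at 41: 5 <= 41 <= 48, this is the LCA
LCA = 41


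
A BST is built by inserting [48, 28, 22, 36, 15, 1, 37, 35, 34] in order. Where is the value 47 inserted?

Starting tree (level order): [48, 28, None, 22, 36, 15, None, 35, 37, 1, None, 34]
Insertion path: 48 -> 28 -> 36 -> 37
Result: insert 47 as right child of 37
Final tree (level order): [48, 28, None, 22, 36, 15, None, 35, 37, 1, None, 34, None, None, 47]


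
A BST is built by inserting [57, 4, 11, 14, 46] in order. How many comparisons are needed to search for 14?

Search path for 14: 57 -> 4 -> 11 -> 14
Found: True
Comparisons: 4


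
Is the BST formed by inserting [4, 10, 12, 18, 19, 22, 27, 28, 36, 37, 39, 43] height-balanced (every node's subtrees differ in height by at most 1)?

Tree (level-order array): [4, None, 10, None, 12, None, 18, None, 19, None, 22, None, 27, None, 28, None, 36, None, 37, None, 39, None, 43]
Definition: a tree is height-balanced if, at every node, |h(left) - h(right)| <= 1 (empty subtree has height -1).
Bottom-up per-node check:
  node 43: h_left=-1, h_right=-1, diff=0 [OK], height=0
  node 39: h_left=-1, h_right=0, diff=1 [OK], height=1
  node 37: h_left=-1, h_right=1, diff=2 [FAIL (|-1-1|=2 > 1)], height=2
  node 36: h_left=-1, h_right=2, diff=3 [FAIL (|-1-2|=3 > 1)], height=3
  node 28: h_left=-1, h_right=3, diff=4 [FAIL (|-1-3|=4 > 1)], height=4
  node 27: h_left=-1, h_right=4, diff=5 [FAIL (|-1-4|=5 > 1)], height=5
  node 22: h_left=-1, h_right=5, diff=6 [FAIL (|-1-5|=6 > 1)], height=6
  node 19: h_left=-1, h_right=6, diff=7 [FAIL (|-1-6|=7 > 1)], height=7
  node 18: h_left=-1, h_right=7, diff=8 [FAIL (|-1-7|=8 > 1)], height=8
  node 12: h_left=-1, h_right=8, diff=9 [FAIL (|-1-8|=9 > 1)], height=9
  node 10: h_left=-1, h_right=9, diff=10 [FAIL (|-1-9|=10 > 1)], height=10
  node 4: h_left=-1, h_right=10, diff=11 [FAIL (|-1-10|=11 > 1)], height=11
Node 37 violates the condition: |-1 - 1| = 2 > 1.
Result: Not balanced


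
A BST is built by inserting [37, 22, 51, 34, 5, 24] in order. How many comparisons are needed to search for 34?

Search path for 34: 37 -> 22 -> 34
Found: True
Comparisons: 3


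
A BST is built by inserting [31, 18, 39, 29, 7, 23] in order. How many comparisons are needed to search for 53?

Search path for 53: 31 -> 39
Found: False
Comparisons: 2


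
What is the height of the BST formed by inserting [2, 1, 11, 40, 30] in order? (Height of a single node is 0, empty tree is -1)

Insertion order: [2, 1, 11, 40, 30]
Tree (level-order array): [2, 1, 11, None, None, None, 40, 30]
Compute height bottom-up (empty subtree = -1):
  height(1) = 1 + max(-1, -1) = 0
  height(30) = 1 + max(-1, -1) = 0
  height(40) = 1 + max(0, -1) = 1
  height(11) = 1 + max(-1, 1) = 2
  height(2) = 1 + max(0, 2) = 3
Height = 3


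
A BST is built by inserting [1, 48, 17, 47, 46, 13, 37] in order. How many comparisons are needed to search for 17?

Search path for 17: 1 -> 48 -> 17
Found: True
Comparisons: 3


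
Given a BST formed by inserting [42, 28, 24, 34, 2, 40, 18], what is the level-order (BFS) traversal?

Tree insertion order: [42, 28, 24, 34, 2, 40, 18]
Tree (level-order array): [42, 28, None, 24, 34, 2, None, None, 40, None, 18]
BFS from the root, enqueuing left then right child of each popped node:
  queue [42] -> pop 42, enqueue [28], visited so far: [42]
  queue [28] -> pop 28, enqueue [24, 34], visited so far: [42, 28]
  queue [24, 34] -> pop 24, enqueue [2], visited so far: [42, 28, 24]
  queue [34, 2] -> pop 34, enqueue [40], visited so far: [42, 28, 24, 34]
  queue [2, 40] -> pop 2, enqueue [18], visited so far: [42, 28, 24, 34, 2]
  queue [40, 18] -> pop 40, enqueue [none], visited so far: [42, 28, 24, 34, 2, 40]
  queue [18] -> pop 18, enqueue [none], visited so far: [42, 28, 24, 34, 2, 40, 18]
Result: [42, 28, 24, 34, 2, 40, 18]


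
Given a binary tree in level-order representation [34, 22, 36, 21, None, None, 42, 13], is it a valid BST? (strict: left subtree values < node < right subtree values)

Level-order array: [34, 22, 36, 21, None, None, 42, 13]
Validate using subtree bounds (lo, hi): at each node, require lo < value < hi,
then recurse left with hi=value and right with lo=value.
Preorder trace (stopping at first violation):
  at node 34 with bounds (-inf, +inf): OK
  at node 22 with bounds (-inf, 34): OK
  at node 21 with bounds (-inf, 22): OK
  at node 13 with bounds (-inf, 21): OK
  at node 36 with bounds (34, +inf): OK
  at node 42 with bounds (36, +inf): OK
No violation found at any node.
Result: Valid BST


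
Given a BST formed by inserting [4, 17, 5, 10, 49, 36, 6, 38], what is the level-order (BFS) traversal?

Tree insertion order: [4, 17, 5, 10, 49, 36, 6, 38]
Tree (level-order array): [4, None, 17, 5, 49, None, 10, 36, None, 6, None, None, 38]
BFS from the root, enqueuing left then right child of each popped node:
  queue [4] -> pop 4, enqueue [17], visited so far: [4]
  queue [17] -> pop 17, enqueue [5, 49], visited so far: [4, 17]
  queue [5, 49] -> pop 5, enqueue [10], visited so far: [4, 17, 5]
  queue [49, 10] -> pop 49, enqueue [36], visited so far: [4, 17, 5, 49]
  queue [10, 36] -> pop 10, enqueue [6], visited so far: [4, 17, 5, 49, 10]
  queue [36, 6] -> pop 36, enqueue [38], visited so far: [4, 17, 5, 49, 10, 36]
  queue [6, 38] -> pop 6, enqueue [none], visited so far: [4, 17, 5, 49, 10, 36, 6]
  queue [38] -> pop 38, enqueue [none], visited so far: [4, 17, 5, 49, 10, 36, 6, 38]
Result: [4, 17, 5, 49, 10, 36, 6, 38]


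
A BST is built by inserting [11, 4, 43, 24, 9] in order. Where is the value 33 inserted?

Starting tree (level order): [11, 4, 43, None, 9, 24]
Insertion path: 11 -> 43 -> 24
Result: insert 33 as right child of 24
Final tree (level order): [11, 4, 43, None, 9, 24, None, None, None, None, 33]


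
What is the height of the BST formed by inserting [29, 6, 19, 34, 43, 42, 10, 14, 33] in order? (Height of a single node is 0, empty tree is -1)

Insertion order: [29, 6, 19, 34, 43, 42, 10, 14, 33]
Tree (level-order array): [29, 6, 34, None, 19, 33, 43, 10, None, None, None, 42, None, None, 14]
Compute height bottom-up (empty subtree = -1):
  height(14) = 1 + max(-1, -1) = 0
  height(10) = 1 + max(-1, 0) = 1
  height(19) = 1 + max(1, -1) = 2
  height(6) = 1 + max(-1, 2) = 3
  height(33) = 1 + max(-1, -1) = 0
  height(42) = 1 + max(-1, -1) = 0
  height(43) = 1 + max(0, -1) = 1
  height(34) = 1 + max(0, 1) = 2
  height(29) = 1 + max(3, 2) = 4
Height = 4


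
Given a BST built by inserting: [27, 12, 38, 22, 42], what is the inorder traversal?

Tree insertion order: [27, 12, 38, 22, 42]
Tree (level-order array): [27, 12, 38, None, 22, None, 42]
Inorder traversal: [12, 22, 27, 38, 42]


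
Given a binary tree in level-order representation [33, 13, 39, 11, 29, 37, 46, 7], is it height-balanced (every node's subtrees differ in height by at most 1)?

Tree (level-order array): [33, 13, 39, 11, 29, 37, 46, 7]
Definition: a tree is height-balanced if, at every node, |h(left) - h(right)| <= 1 (empty subtree has height -1).
Bottom-up per-node check:
  node 7: h_left=-1, h_right=-1, diff=0 [OK], height=0
  node 11: h_left=0, h_right=-1, diff=1 [OK], height=1
  node 29: h_left=-1, h_right=-1, diff=0 [OK], height=0
  node 13: h_left=1, h_right=0, diff=1 [OK], height=2
  node 37: h_left=-1, h_right=-1, diff=0 [OK], height=0
  node 46: h_left=-1, h_right=-1, diff=0 [OK], height=0
  node 39: h_left=0, h_right=0, diff=0 [OK], height=1
  node 33: h_left=2, h_right=1, diff=1 [OK], height=3
All nodes satisfy the balance condition.
Result: Balanced


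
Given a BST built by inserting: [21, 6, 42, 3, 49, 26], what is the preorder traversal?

Tree insertion order: [21, 6, 42, 3, 49, 26]
Tree (level-order array): [21, 6, 42, 3, None, 26, 49]
Preorder traversal: [21, 6, 3, 42, 26, 49]


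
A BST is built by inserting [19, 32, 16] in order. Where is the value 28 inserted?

Starting tree (level order): [19, 16, 32]
Insertion path: 19 -> 32
Result: insert 28 as left child of 32
Final tree (level order): [19, 16, 32, None, None, 28]


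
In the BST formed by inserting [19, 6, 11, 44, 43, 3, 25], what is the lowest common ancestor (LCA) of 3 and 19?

Tree insertion order: [19, 6, 11, 44, 43, 3, 25]
Tree (level-order array): [19, 6, 44, 3, 11, 43, None, None, None, None, None, 25]
In a BST, the LCA of p=3, q=19 is the first node v on the
root-to-leaf path with p <= v <= q (go left if both < v, right if both > v).
Walk from root:
  at 19: 3 <= 19 <= 19, this is the LCA
LCA = 19


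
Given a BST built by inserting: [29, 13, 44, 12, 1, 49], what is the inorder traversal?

Tree insertion order: [29, 13, 44, 12, 1, 49]
Tree (level-order array): [29, 13, 44, 12, None, None, 49, 1]
Inorder traversal: [1, 12, 13, 29, 44, 49]


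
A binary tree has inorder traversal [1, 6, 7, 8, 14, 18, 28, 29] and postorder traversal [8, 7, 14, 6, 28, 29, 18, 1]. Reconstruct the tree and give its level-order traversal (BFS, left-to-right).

Inorder:   [1, 6, 7, 8, 14, 18, 28, 29]
Postorder: [8, 7, 14, 6, 28, 29, 18, 1]
Algorithm: postorder visits root last, so walk postorder right-to-left;
each value is the root of the current inorder slice — split it at that
value, recurse on the right subtree first, then the left.
Recursive splits:
  root=1; inorder splits into left=[], right=[6, 7, 8, 14, 18, 28, 29]
  root=18; inorder splits into left=[6, 7, 8, 14], right=[28, 29]
  root=29; inorder splits into left=[28], right=[]
  root=28; inorder splits into left=[], right=[]
  root=6; inorder splits into left=[], right=[7, 8, 14]
  root=14; inorder splits into left=[7, 8], right=[]
  root=7; inorder splits into left=[], right=[8]
  root=8; inorder splits into left=[], right=[]
Reconstructed level-order: [1, 18, 6, 29, 14, 28, 7, 8]


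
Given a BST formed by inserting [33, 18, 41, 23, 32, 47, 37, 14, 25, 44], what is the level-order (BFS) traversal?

Tree insertion order: [33, 18, 41, 23, 32, 47, 37, 14, 25, 44]
Tree (level-order array): [33, 18, 41, 14, 23, 37, 47, None, None, None, 32, None, None, 44, None, 25]
BFS from the root, enqueuing left then right child of each popped node:
  queue [33] -> pop 33, enqueue [18, 41], visited so far: [33]
  queue [18, 41] -> pop 18, enqueue [14, 23], visited so far: [33, 18]
  queue [41, 14, 23] -> pop 41, enqueue [37, 47], visited so far: [33, 18, 41]
  queue [14, 23, 37, 47] -> pop 14, enqueue [none], visited so far: [33, 18, 41, 14]
  queue [23, 37, 47] -> pop 23, enqueue [32], visited so far: [33, 18, 41, 14, 23]
  queue [37, 47, 32] -> pop 37, enqueue [none], visited so far: [33, 18, 41, 14, 23, 37]
  queue [47, 32] -> pop 47, enqueue [44], visited so far: [33, 18, 41, 14, 23, 37, 47]
  queue [32, 44] -> pop 32, enqueue [25], visited so far: [33, 18, 41, 14, 23, 37, 47, 32]
  queue [44, 25] -> pop 44, enqueue [none], visited so far: [33, 18, 41, 14, 23, 37, 47, 32, 44]
  queue [25] -> pop 25, enqueue [none], visited so far: [33, 18, 41, 14, 23, 37, 47, 32, 44, 25]
Result: [33, 18, 41, 14, 23, 37, 47, 32, 44, 25]


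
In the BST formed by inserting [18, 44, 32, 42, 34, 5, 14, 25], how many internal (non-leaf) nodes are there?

Tree built from: [18, 44, 32, 42, 34, 5, 14, 25]
Tree (level-order array): [18, 5, 44, None, 14, 32, None, None, None, 25, 42, None, None, 34]
Rule: An internal node has at least one child.
Per-node child counts:
  node 18: 2 child(ren)
  node 5: 1 child(ren)
  node 14: 0 child(ren)
  node 44: 1 child(ren)
  node 32: 2 child(ren)
  node 25: 0 child(ren)
  node 42: 1 child(ren)
  node 34: 0 child(ren)
Matching nodes: [18, 5, 44, 32, 42]
Count of internal (non-leaf) nodes: 5


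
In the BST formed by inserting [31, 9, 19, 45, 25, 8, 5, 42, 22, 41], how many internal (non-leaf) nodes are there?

Tree built from: [31, 9, 19, 45, 25, 8, 5, 42, 22, 41]
Tree (level-order array): [31, 9, 45, 8, 19, 42, None, 5, None, None, 25, 41, None, None, None, 22]
Rule: An internal node has at least one child.
Per-node child counts:
  node 31: 2 child(ren)
  node 9: 2 child(ren)
  node 8: 1 child(ren)
  node 5: 0 child(ren)
  node 19: 1 child(ren)
  node 25: 1 child(ren)
  node 22: 0 child(ren)
  node 45: 1 child(ren)
  node 42: 1 child(ren)
  node 41: 0 child(ren)
Matching nodes: [31, 9, 8, 19, 25, 45, 42]
Count of internal (non-leaf) nodes: 7


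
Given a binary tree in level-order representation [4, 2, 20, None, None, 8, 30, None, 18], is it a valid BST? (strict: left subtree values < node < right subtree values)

Level-order array: [4, 2, 20, None, None, 8, 30, None, 18]
Validate using subtree bounds (lo, hi): at each node, require lo < value < hi,
then recurse left with hi=value and right with lo=value.
Preorder trace (stopping at first violation):
  at node 4 with bounds (-inf, +inf): OK
  at node 2 with bounds (-inf, 4): OK
  at node 20 with bounds (4, +inf): OK
  at node 8 with bounds (4, 20): OK
  at node 18 with bounds (8, 20): OK
  at node 30 with bounds (20, +inf): OK
No violation found at any node.
Result: Valid BST


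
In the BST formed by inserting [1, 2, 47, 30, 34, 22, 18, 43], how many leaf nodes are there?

Tree built from: [1, 2, 47, 30, 34, 22, 18, 43]
Tree (level-order array): [1, None, 2, None, 47, 30, None, 22, 34, 18, None, None, 43]
Rule: A leaf has 0 children.
Per-node child counts:
  node 1: 1 child(ren)
  node 2: 1 child(ren)
  node 47: 1 child(ren)
  node 30: 2 child(ren)
  node 22: 1 child(ren)
  node 18: 0 child(ren)
  node 34: 1 child(ren)
  node 43: 0 child(ren)
Matching nodes: [18, 43]
Count of leaf nodes: 2


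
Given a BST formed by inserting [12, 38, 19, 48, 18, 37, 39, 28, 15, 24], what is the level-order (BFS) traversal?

Tree insertion order: [12, 38, 19, 48, 18, 37, 39, 28, 15, 24]
Tree (level-order array): [12, None, 38, 19, 48, 18, 37, 39, None, 15, None, 28, None, None, None, None, None, 24]
BFS from the root, enqueuing left then right child of each popped node:
  queue [12] -> pop 12, enqueue [38], visited so far: [12]
  queue [38] -> pop 38, enqueue [19, 48], visited so far: [12, 38]
  queue [19, 48] -> pop 19, enqueue [18, 37], visited so far: [12, 38, 19]
  queue [48, 18, 37] -> pop 48, enqueue [39], visited so far: [12, 38, 19, 48]
  queue [18, 37, 39] -> pop 18, enqueue [15], visited so far: [12, 38, 19, 48, 18]
  queue [37, 39, 15] -> pop 37, enqueue [28], visited so far: [12, 38, 19, 48, 18, 37]
  queue [39, 15, 28] -> pop 39, enqueue [none], visited so far: [12, 38, 19, 48, 18, 37, 39]
  queue [15, 28] -> pop 15, enqueue [none], visited so far: [12, 38, 19, 48, 18, 37, 39, 15]
  queue [28] -> pop 28, enqueue [24], visited so far: [12, 38, 19, 48, 18, 37, 39, 15, 28]
  queue [24] -> pop 24, enqueue [none], visited so far: [12, 38, 19, 48, 18, 37, 39, 15, 28, 24]
Result: [12, 38, 19, 48, 18, 37, 39, 15, 28, 24]


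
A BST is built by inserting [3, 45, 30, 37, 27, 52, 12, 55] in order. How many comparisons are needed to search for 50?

Search path for 50: 3 -> 45 -> 52
Found: False
Comparisons: 3


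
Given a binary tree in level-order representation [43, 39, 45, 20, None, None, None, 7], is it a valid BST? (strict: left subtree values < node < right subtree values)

Level-order array: [43, 39, 45, 20, None, None, None, 7]
Validate using subtree bounds (lo, hi): at each node, require lo < value < hi,
then recurse left with hi=value and right with lo=value.
Preorder trace (stopping at first violation):
  at node 43 with bounds (-inf, +inf): OK
  at node 39 with bounds (-inf, 43): OK
  at node 20 with bounds (-inf, 39): OK
  at node 7 with bounds (-inf, 20): OK
  at node 45 with bounds (43, +inf): OK
No violation found at any node.
Result: Valid BST


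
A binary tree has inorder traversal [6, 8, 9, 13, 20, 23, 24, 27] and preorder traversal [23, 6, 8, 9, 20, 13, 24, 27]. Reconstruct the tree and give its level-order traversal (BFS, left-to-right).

Inorder:  [6, 8, 9, 13, 20, 23, 24, 27]
Preorder: [23, 6, 8, 9, 20, 13, 24, 27]
Algorithm: preorder visits root first, so consume preorder in order;
for each root, split the current inorder slice at that value into
left-subtree inorder and right-subtree inorder, then recurse.
Recursive splits:
  root=23; inorder splits into left=[6, 8, 9, 13, 20], right=[24, 27]
  root=6; inorder splits into left=[], right=[8, 9, 13, 20]
  root=8; inorder splits into left=[], right=[9, 13, 20]
  root=9; inorder splits into left=[], right=[13, 20]
  root=20; inorder splits into left=[13], right=[]
  root=13; inorder splits into left=[], right=[]
  root=24; inorder splits into left=[], right=[27]
  root=27; inorder splits into left=[], right=[]
Reconstructed level-order: [23, 6, 24, 8, 27, 9, 20, 13]


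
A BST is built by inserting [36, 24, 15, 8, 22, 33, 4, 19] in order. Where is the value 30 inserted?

Starting tree (level order): [36, 24, None, 15, 33, 8, 22, None, None, 4, None, 19]
Insertion path: 36 -> 24 -> 33
Result: insert 30 as left child of 33
Final tree (level order): [36, 24, None, 15, 33, 8, 22, 30, None, 4, None, 19]


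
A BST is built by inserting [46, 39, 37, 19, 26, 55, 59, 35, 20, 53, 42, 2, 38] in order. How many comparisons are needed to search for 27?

Search path for 27: 46 -> 39 -> 37 -> 19 -> 26 -> 35
Found: False
Comparisons: 6


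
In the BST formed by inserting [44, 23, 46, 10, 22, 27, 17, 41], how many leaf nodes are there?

Tree built from: [44, 23, 46, 10, 22, 27, 17, 41]
Tree (level-order array): [44, 23, 46, 10, 27, None, None, None, 22, None, 41, 17]
Rule: A leaf has 0 children.
Per-node child counts:
  node 44: 2 child(ren)
  node 23: 2 child(ren)
  node 10: 1 child(ren)
  node 22: 1 child(ren)
  node 17: 0 child(ren)
  node 27: 1 child(ren)
  node 41: 0 child(ren)
  node 46: 0 child(ren)
Matching nodes: [17, 41, 46]
Count of leaf nodes: 3


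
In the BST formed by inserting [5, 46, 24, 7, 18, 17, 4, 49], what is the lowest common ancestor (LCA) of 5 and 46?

Tree insertion order: [5, 46, 24, 7, 18, 17, 4, 49]
Tree (level-order array): [5, 4, 46, None, None, 24, 49, 7, None, None, None, None, 18, 17]
In a BST, the LCA of p=5, q=46 is the first node v on the
root-to-leaf path with p <= v <= q (go left if both < v, right if both > v).
Walk from root:
  at 5: 5 <= 5 <= 46, this is the LCA
LCA = 5


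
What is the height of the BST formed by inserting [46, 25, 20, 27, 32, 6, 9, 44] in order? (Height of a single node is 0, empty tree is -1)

Insertion order: [46, 25, 20, 27, 32, 6, 9, 44]
Tree (level-order array): [46, 25, None, 20, 27, 6, None, None, 32, None, 9, None, 44]
Compute height bottom-up (empty subtree = -1):
  height(9) = 1 + max(-1, -1) = 0
  height(6) = 1 + max(-1, 0) = 1
  height(20) = 1 + max(1, -1) = 2
  height(44) = 1 + max(-1, -1) = 0
  height(32) = 1 + max(-1, 0) = 1
  height(27) = 1 + max(-1, 1) = 2
  height(25) = 1 + max(2, 2) = 3
  height(46) = 1 + max(3, -1) = 4
Height = 4


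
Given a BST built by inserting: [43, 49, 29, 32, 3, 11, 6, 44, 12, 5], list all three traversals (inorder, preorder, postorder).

Tree insertion order: [43, 49, 29, 32, 3, 11, 6, 44, 12, 5]
Tree (level-order array): [43, 29, 49, 3, 32, 44, None, None, 11, None, None, None, None, 6, 12, 5]
Inorder (L, root, R): [3, 5, 6, 11, 12, 29, 32, 43, 44, 49]
Preorder (root, L, R): [43, 29, 3, 11, 6, 5, 12, 32, 49, 44]
Postorder (L, R, root): [5, 6, 12, 11, 3, 32, 29, 44, 49, 43]


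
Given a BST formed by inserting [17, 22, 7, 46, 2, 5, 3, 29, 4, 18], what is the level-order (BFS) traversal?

Tree insertion order: [17, 22, 7, 46, 2, 5, 3, 29, 4, 18]
Tree (level-order array): [17, 7, 22, 2, None, 18, 46, None, 5, None, None, 29, None, 3, None, None, None, None, 4]
BFS from the root, enqueuing left then right child of each popped node:
  queue [17] -> pop 17, enqueue [7, 22], visited so far: [17]
  queue [7, 22] -> pop 7, enqueue [2], visited so far: [17, 7]
  queue [22, 2] -> pop 22, enqueue [18, 46], visited so far: [17, 7, 22]
  queue [2, 18, 46] -> pop 2, enqueue [5], visited so far: [17, 7, 22, 2]
  queue [18, 46, 5] -> pop 18, enqueue [none], visited so far: [17, 7, 22, 2, 18]
  queue [46, 5] -> pop 46, enqueue [29], visited so far: [17, 7, 22, 2, 18, 46]
  queue [5, 29] -> pop 5, enqueue [3], visited so far: [17, 7, 22, 2, 18, 46, 5]
  queue [29, 3] -> pop 29, enqueue [none], visited so far: [17, 7, 22, 2, 18, 46, 5, 29]
  queue [3] -> pop 3, enqueue [4], visited so far: [17, 7, 22, 2, 18, 46, 5, 29, 3]
  queue [4] -> pop 4, enqueue [none], visited so far: [17, 7, 22, 2, 18, 46, 5, 29, 3, 4]
Result: [17, 7, 22, 2, 18, 46, 5, 29, 3, 4]


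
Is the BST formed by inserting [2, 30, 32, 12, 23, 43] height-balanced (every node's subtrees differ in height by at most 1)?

Tree (level-order array): [2, None, 30, 12, 32, None, 23, None, 43]
Definition: a tree is height-balanced if, at every node, |h(left) - h(right)| <= 1 (empty subtree has height -1).
Bottom-up per-node check:
  node 23: h_left=-1, h_right=-1, diff=0 [OK], height=0
  node 12: h_left=-1, h_right=0, diff=1 [OK], height=1
  node 43: h_left=-1, h_right=-1, diff=0 [OK], height=0
  node 32: h_left=-1, h_right=0, diff=1 [OK], height=1
  node 30: h_left=1, h_right=1, diff=0 [OK], height=2
  node 2: h_left=-1, h_right=2, diff=3 [FAIL (|-1-2|=3 > 1)], height=3
Node 2 violates the condition: |-1 - 2| = 3 > 1.
Result: Not balanced


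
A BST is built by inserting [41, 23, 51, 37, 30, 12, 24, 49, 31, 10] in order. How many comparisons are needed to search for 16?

Search path for 16: 41 -> 23 -> 12
Found: False
Comparisons: 3


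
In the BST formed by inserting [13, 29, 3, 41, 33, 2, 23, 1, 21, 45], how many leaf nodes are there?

Tree built from: [13, 29, 3, 41, 33, 2, 23, 1, 21, 45]
Tree (level-order array): [13, 3, 29, 2, None, 23, 41, 1, None, 21, None, 33, 45]
Rule: A leaf has 0 children.
Per-node child counts:
  node 13: 2 child(ren)
  node 3: 1 child(ren)
  node 2: 1 child(ren)
  node 1: 0 child(ren)
  node 29: 2 child(ren)
  node 23: 1 child(ren)
  node 21: 0 child(ren)
  node 41: 2 child(ren)
  node 33: 0 child(ren)
  node 45: 0 child(ren)
Matching nodes: [1, 21, 33, 45]
Count of leaf nodes: 4


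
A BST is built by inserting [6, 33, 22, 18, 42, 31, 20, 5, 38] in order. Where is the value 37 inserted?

Starting tree (level order): [6, 5, 33, None, None, 22, 42, 18, 31, 38, None, None, 20]
Insertion path: 6 -> 33 -> 42 -> 38
Result: insert 37 as left child of 38
Final tree (level order): [6, 5, 33, None, None, 22, 42, 18, 31, 38, None, None, 20, None, None, 37]


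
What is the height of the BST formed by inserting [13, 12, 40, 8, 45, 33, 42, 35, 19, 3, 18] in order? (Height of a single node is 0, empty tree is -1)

Insertion order: [13, 12, 40, 8, 45, 33, 42, 35, 19, 3, 18]
Tree (level-order array): [13, 12, 40, 8, None, 33, 45, 3, None, 19, 35, 42, None, None, None, 18]
Compute height bottom-up (empty subtree = -1):
  height(3) = 1 + max(-1, -1) = 0
  height(8) = 1 + max(0, -1) = 1
  height(12) = 1 + max(1, -1) = 2
  height(18) = 1 + max(-1, -1) = 0
  height(19) = 1 + max(0, -1) = 1
  height(35) = 1 + max(-1, -1) = 0
  height(33) = 1 + max(1, 0) = 2
  height(42) = 1 + max(-1, -1) = 0
  height(45) = 1 + max(0, -1) = 1
  height(40) = 1 + max(2, 1) = 3
  height(13) = 1 + max(2, 3) = 4
Height = 4


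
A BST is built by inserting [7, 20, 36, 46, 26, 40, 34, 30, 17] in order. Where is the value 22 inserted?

Starting tree (level order): [7, None, 20, 17, 36, None, None, 26, 46, None, 34, 40, None, 30]
Insertion path: 7 -> 20 -> 36 -> 26
Result: insert 22 as left child of 26
Final tree (level order): [7, None, 20, 17, 36, None, None, 26, 46, 22, 34, 40, None, None, None, 30]


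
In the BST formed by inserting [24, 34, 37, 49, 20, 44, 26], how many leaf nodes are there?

Tree built from: [24, 34, 37, 49, 20, 44, 26]
Tree (level-order array): [24, 20, 34, None, None, 26, 37, None, None, None, 49, 44]
Rule: A leaf has 0 children.
Per-node child counts:
  node 24: 2 child(ren)
  node 20: 0 child(ren)
  node 34: 2 child(ren)
  node 26: 0 child(ren)
  node 37: 1 child(ren)
  node 49: 1 child(ren)
  node 44: 0 child(ren)
Matching nodes: [20, 26, 44]
Count of leaf nodes: 3


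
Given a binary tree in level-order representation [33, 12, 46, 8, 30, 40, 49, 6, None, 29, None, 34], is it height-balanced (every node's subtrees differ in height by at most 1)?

Tree (level-order array): [33, 12, 46, 8, 30, 40, 49, 6, None, 29, None, 34]
Definition: a tree is height-balanced if, at every node, |h(left) - h(right)| <= 1 (empty subtree has height -1).
Bottom-up per-node check:
  node 6: h_left=-1, h_right=-1, diff=0 [OK], height=0
  node 8: h_left=0, h_right=-1, diff=1 [OK], height=1
  node 29: h_left=-1, h_right=-1, diff=0 [OK], height=0
  node 30: h_left=0, h_right=-1, diff=1 [OK], height=1
  node 12: h_left=1, h_right=1, diff=0 [OK], height=2
  node 34: h_left=-1, h_right=-1, diff=0 [OK], height=0
  node 40: h_left=0, h_right=-1, diff=1 [OK], height=1
  node 49: h_left=-1, h_right=-1, diff=0 [OK], height=0
  node 46: h_left=1, h_right=0, diff=1 [OK], height=2
  node 33: h_left=2, h_right=2, diff=0 [OK], height=3
All nodes satisfy the balance condition.
Result: Balanced


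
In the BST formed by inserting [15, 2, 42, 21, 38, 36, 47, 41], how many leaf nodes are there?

Tree built from: [15, 2, 42, 21, 38, 36, 47, 41]
Tree (level-order array): [15, 2, 42, None, None, 21, 47, None, 38, None, None, 36, 41]
Rule: A leaf has 0 children.
Per-node child counts:
  node 15: 2 child(ren)
  node 2: 0 child(ren)
  node 42: 2 child(ren)
  node 21: 1 child(ren)
  node 38: 2 child(ren)
  node 36: 0 child(ren)
  node 41: 0 child(ren)
  node 47: 0 child(ren)
Matching nodes: [2, 36, 41, 47]
Count of leaf nodes: 4


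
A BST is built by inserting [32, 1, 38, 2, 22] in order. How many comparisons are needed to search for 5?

Search path for 5: 32 -> 1 -> 2 -> 22
Found: False
Comparisons: 4


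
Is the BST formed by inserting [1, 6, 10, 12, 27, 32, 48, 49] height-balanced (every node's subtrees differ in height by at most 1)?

Tree (level-order array): [1, None, 6, None, 10, None, 12, None, 27, None, 32, None, 48, None, 49]
Definition: a tree is height-balanced if, at every node, |h(left) - h(right)| <= 1 (empty subtree has height -1).
Bottom-up per-node check:
  node 49: h_left=-1, h_right=-1, diff=0 [OK], height=0
  node 48: h_left=-1, h_right=0, diff=1 [OK], height=1
  node 32: h_left=-1, h_right=1, diff=2 [FAIL (|-1-1|=2 > 1)], height=2
  node 27: h_left=-1, h_right=2, diff=3 [FAIL (|-1-2|=3 > 1)], height=3
  node 12: h_left=-1, h_right=3, diff=4 [FAIL (|-1-3|=4 > 1)], height=4
  node 10: h_left=-1, h_right=4, diff=5 [FAIL (|-1-4|=5 > 1)], height=5
  node 6: h_left=-1, h_right=5, diff=6 [FAIL (|-1-5|=6 > 1)], height=6
  node 1: h_left=-1, h_right=6, diff=7 [FAIL (|-1-6|=7 > 1)], height=7
Node 32 violates the condition: |-1 - 1| = 2 > 1.
Result: Not balanced


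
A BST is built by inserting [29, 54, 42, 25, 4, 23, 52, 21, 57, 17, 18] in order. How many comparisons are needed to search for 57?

Search path for 57: 29 -> 54 -> 57
Found: True
Comparisons: 3


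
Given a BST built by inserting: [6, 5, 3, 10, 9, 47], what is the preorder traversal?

Tree insertion order: [6, 5, 3, 10, 9, 47]
Tree (level-order array): [6, 5, 10, 3, None, 9, 47]
Preorder traversal: [6, 5, 3, 10, 9, 47]


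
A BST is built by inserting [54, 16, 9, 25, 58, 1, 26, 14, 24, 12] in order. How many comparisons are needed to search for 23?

Search path for 23: 54 -> 16 -> 25 -> 24
Found: False
Comparisons: 4


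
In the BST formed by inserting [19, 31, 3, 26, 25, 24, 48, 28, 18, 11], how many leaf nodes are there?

Tree built from: [19, 31, 3, 26, 25, 24, 48, 28, 18, 11]
Tree (level-order array): [19, 3, 31, None, 18, 26, 48, 11, None, 25, 28, None, None, None, None, 24]
Rule: A leaf has 0 children.
Per-node child counts:
  node 19: 2 child(ren)
  node 3: 1 child(ren)
  node 18: 1 child(ren)
  node 11: 0 child(ren)
  node 31: 2 child(ren)
  node 26: 2 child(ren)
  node 25: 1 child(ren)
  node 24: 0 child(ren)
  node 28: 0 child(ren)
  node 48: 0 child(ren)
Matching nodes: [11, 24, 28, 48]
Count of leaf nodes: 4


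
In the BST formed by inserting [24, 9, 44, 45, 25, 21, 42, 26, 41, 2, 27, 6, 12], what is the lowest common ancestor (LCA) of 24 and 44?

Tree insertion order: [24, 9, 44, 45, 25, 21, 42, 26, 41, 2, 27, 6, 12]
Tree (level-order array): [24, 9, 44, 2, 21, 25, 45, None, 6, 12, None, None, 42, None, None, None, None, None, None, 26, None, None, 41, 27]
In a BST, the LCA of p=24, q=44 is the first node v on the
root-to-leaf path with p <= v <= q (go left if both < v, right if both > v).
Walk from root:
  at 24: 24 <= 24 <= 44, this is the LCA
LCA = 24


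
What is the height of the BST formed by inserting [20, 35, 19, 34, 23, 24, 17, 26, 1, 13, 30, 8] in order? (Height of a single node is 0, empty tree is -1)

Insertion order: [20, 35, 19, 34, 23, 24, 17, 26, 1, 13, 30, 8]
Tree (level-order array): [20, 19, 35, 17, None, 34, None, 1, None, 23, None, None, 13, None, 24, 8, None, None, 26, None, None, None, 30]
Compute height bottom-up (empty subtree = -1):
  height(8) = 1 + max(-1, -1) = 0
  height(13) = 1 + max(0, -1) = 1
  height(1) = 1 + max(-1, 1) = 2
  height(17) = 1 + max(2, -1) = 3
  height(19) = 1 + max(3, -1) = 4
  height(30) = 1 + max(-1, -1) = 0
  height(26) = 1 + max(-1, 0) = 1
  height(24) = 1 + max(-1, 1) = 2
  height(23) = 1 + max(-1, 2) = 3
  height(34) = 1 + max(3, -1) = 4
  height(35) = 1 + max(4, -1) = 5
  height(20) = 1 + max(4, 5) = 6
Height = 6


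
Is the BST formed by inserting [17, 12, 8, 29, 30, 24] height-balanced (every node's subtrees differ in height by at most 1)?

Tree (level-order array): [17, 12, 29, 8, None, 24, 30]
Definition: a tree is height-balanced if, at every node, |h(left) - h(right)| <= 1 (empty subtree has height -1).
Bottom-up per-node check:
  node 8: h_left=-1, h_right=-1, diff=0 [OK], height=0
  node 12: h_left=0, h_right=-1, diff=1 [OK], height=1
  node 24: h_left=-1, h_right=-1, diff=0 [OK], height=0
  node 30: h_left=-1, h_right=-1, diff=0 [OK], height=0
  node 29: h_left=0, h_right=0, diff=0 [OK], height=1
  node 17: h_left=1, h_right=1, diff=0 [OK], height=2
All nodes satisfy the balance condition.
Result: Balanced


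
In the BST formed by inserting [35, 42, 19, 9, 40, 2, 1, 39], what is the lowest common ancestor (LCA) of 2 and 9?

Tree insertion order: [35, 42, 19, 9, 40, 2, 1, 39]
Tree (level-order array): [35, 19, 42, 9, None, 40, None, 2, None, 39, None, 1]
In a BST, the LCA of p=2, q=9 is the first node v on the
root-to-leaf path with p <= v <= q (go left if both < v, right if both > v).
Walk from root:
  at 35: both 2 and 9 < 35, go left
  at 19: both 2 and 9 < 19, go left
  at 9: 2 <= 9 <= 9, this is the LCA
LCA = 9


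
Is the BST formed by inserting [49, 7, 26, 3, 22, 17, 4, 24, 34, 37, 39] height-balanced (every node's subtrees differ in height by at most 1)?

Tree (level-order array): [49, 7, None, 3, 26, None, 4, 22, 34, None, None, 17, 24, None, 37, None, None, None, None, None, 39]
Definition: a tree is height-balanced if, at every node, |h(left) - h(right)| <= 1 (empty subtree has height -1).
Bottom-up per-node check:
  node 4: h_left=-1, h_right=-1, diff=0 [OK], height=0
  node 3: h_left=-1, h_right=0, diff=1 [OK], height=1
  node 17: h_left=-1, h_right=-1, diff=0 [OK], height=0
  node 24: h_left=-1, h_right=-1, diff=0 [OK], height=0
  node 22: h_left=0, h_right=0, diff=0 [OK], height=1
  node 39: h_left=-1, h_right=-1, diff=0 [OK], height=0
  node 37: h_left=-1, h_right=0, diff=1 [OK], height=1
  node 34: h_left=-1, h_right=1, diff=2 [FAIL (|-1-1|=2 > 1)], height=2
  node 26: h_left=1, h_right=2, diff=1 [OK], height=3
  node 7: h_left=1, h_right=3, diff=2 [FAIL (|1-3|=2 > 1)], height=4
  node 49: h_left=4, h_right=-1, diff=5 [FAIL (|4--1|=5 > 1)], height=5
Node 34 violates the condition: |-1 - 1| = 2 > 1.
Result: Not balanced


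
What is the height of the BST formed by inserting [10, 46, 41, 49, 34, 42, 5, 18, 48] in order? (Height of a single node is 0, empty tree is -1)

Insertion order: [10, 46, 41, 49, 34, 42, 5, 18, 48]
Tree (level-order array): [10, 5, 46, None, None, 41, 49, 34, 42, 48, None, 18]
Compute height bottom-up (empty subtree = -1):
  height(5) = 1 + max(-1, -1) = 0
  height(18) = 1 + max(-1, -1) = 0
  height(34) = 1 + max(0, -1) = 1
  height(42) = 1 + max(-1, -1) = 0
  height(41) = 1 + max(1, 0) = 2
  height(48) = 1 + max(-1, -1) = 0
  height(49) = 1 + max(0, -1) = 1
  height(46) = 1 + max(2, 1) = 3
  height(10) = 1 + max(0, 3) = 4
Height = 4


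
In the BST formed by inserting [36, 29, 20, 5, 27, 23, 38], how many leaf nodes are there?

Tree built from: [36, 29, 20, 5, 27, 23, 38]
Tree (level-order array): [36, 29, 38, 20, None, None, None, 5, 27, None, None, 23]
Rule: A leaf has 0 children.
Per-node child counts:
  node 36: 2 child(ren)
  node 29: 1 child(ren)
  node 20: 2 child(ren)
  node 5: 0 child(ren)
  node 27: 1 child(ren)
  node 23: 0 child(ren)
  node 38: 0 child(ren)
Matching nodes: [5, 23, 38]
Count of leaf nodes: 3


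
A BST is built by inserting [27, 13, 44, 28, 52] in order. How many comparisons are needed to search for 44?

Search path for 44: 27 -> 44
Found: True
Comparisons: 2


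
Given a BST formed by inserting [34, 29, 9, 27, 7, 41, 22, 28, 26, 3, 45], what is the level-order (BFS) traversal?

Tree insertion order: [34, 29, 9, 27, 7, 41, 22, 28, 26, 3, 45]
Tree (level-order array): [34, 29, 41, 9, None, None, 45, 7, 27, None, None, 3, None, 22, 28, None, None, None, 26]
BFS from the root, enqueuing left then right child of each popped node:
  queue [34] -> pop 34, enqueue [29, 41], visited so far: [34]
  queue [29, 41] -> pop 29, enqueue [9], visited so far: [34, 29]
  queue [41, 9] -> pop 41, enqueue [45], visited so far: [34, 29, 41]
  queue [9, 45] -> pop 9, enqueue [7, 27], visited so far: [34, 29, 41, 9]
  queue [45, 7, 27] -> pop 45, enqueue [none], visited so far: [34, 29, 41, 9, 45]
  queue [7, 27] -> pop 7, enqueue [3], visited so far: [34, 29, 41, 9, 45, 7]
  queue [27, 3] -> pop 27, enqueue [22, 28], visited so far: [34, 29, 41, 9, 45, 7, 27]
  queue [3, 22, 28] -> pop 3, enqueue [none], visited so far: [34, 29, 41, 9, 45, 7, 27, 3]
  queue [22, 28] -> pop 22, enqueue [26], visited so far: [34, 29, 41, 9, 45, 7, 27, 3, 22]
  queue [28, 26] -> pop 28, enqueue [none], visited so far: [34, 29, 41, 9, 45, 7, 27, 3, 22, 28]
  queue [26] -> pop 26, enqueue [none], visited so far: [34, 29, 41, 9, 45, 7, 27, 3, 22, 28, 26]
Result: [34, 29, 41, 9, 45, 7, 27, 3, 22, 28, 26]
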